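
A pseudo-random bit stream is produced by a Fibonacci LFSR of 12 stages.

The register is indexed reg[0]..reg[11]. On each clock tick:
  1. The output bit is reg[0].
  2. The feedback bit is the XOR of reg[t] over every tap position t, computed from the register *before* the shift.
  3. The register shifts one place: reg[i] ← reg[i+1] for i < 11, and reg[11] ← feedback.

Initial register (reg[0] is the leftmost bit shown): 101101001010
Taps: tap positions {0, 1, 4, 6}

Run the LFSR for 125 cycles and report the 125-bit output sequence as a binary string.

10110100101010111101101101110000011010001100000001010101000011101100010011100011101111110000111100100010101111100011101011110

k : reg_k → out_k, fb_k
0: 101101001010 → 1, fb=1
1: 011010010101 → 0, fb=0
2: 110100101010 → 1, fb=1
3: 101001010101 → 1, fb=1
4: 010010101011 → 0, fb=1
5: 100101010111 → 1, fb=1
6: 001010101111 → 0, fb=0
7: 010101011110 → 0, fb=1
8: 101010111101 → 1, fb=1
9: 010101111011 → 0, fb=0
10: 101011110110 → 1, fb=1
11: 010111101101 → 0, fb=1
12: 101111011011 → 1, fb=0
13: 011110110110 → 0, fb=1
14: 111101101101 → 1, fb=1
15: 111011011011 → 1, fb=1
16: 110110110111 → 1, fb=0
17: 101101101110 → 1, fb=0
18: 011011011100 → 0, fb=0
19: 110110111000 → 1, fb=0
20: 101101110000 → 1, fb=0
21: 011011100000 → 0, fb=1
22: 110111000001 → 1, fb=1
23: 101110000011 → 1, fb=0
24: 011100000110 → 0, fb=1
25: 111000001101 → 1, fb=0
26: 110000011010 → 1, fb=0
27: 100000110100 → 1, fb=0
28: 000001101000 → 0, fb=1
29: 000011010001 → 0, fb=1
30: 000110100011 → 0, fb=0
31: 001101000110 → 0, fb=0
32: 011010001100 → 0, fb=0
33: 110100011000 → 1, fb=0
34: 101000110000 → 1, fb=0
35: 010001100000 → 0, fb=0
36: 100011000000 → 1, fb=0
37: 000110000000 → 0, fb=1
38: 001100000001 → 0, fb=0
39: 011000000010 → 0, fb=1
40: 110000000101 → 1, fb=0
41: 100000001010 → 1, fb=1
42: 000000010101 → 0, fb=0
43: 000000101010 → 0, fb=1
44: 000001010101 → 0, fb=0
45: 000010101010 → 0, fb=0
46: 000101010100 → 0, fb=0
47: 001010101000 → 0, fb=0
48: 010101010000 → 0, fb=1
49: 101010100001 → 1, fb=1
50: 010101000011 → 0, fb=1
51: 101010000111 → 1, fb=0
52: 010100001110 → 0, fb=1
53: 101000011101 → 1, fb=1
54: 010000111011 → 0, fb=0
55: 100001110110 → 1, fb=0
56: 000011101100 → 0, fb=0
57: 000111011000 → 0, fb=1
58: 001110110001 → 0, fb=0
59: 011101100010 → 0, fb=0
60: 111011000100 → 1, fb=1
61: 110110001001 → 1, fb=1
62: 101100010011 → 1, fb=1
63: 011000100111 → 0, fb=0
64: 110001001110 → 1, fb=0
65: 100010011100 → 1, fb=0
66: 000100111000 → 0, fb=1
67: 001001110001 → 0, fb=1
68: 010011100011 → 0, fb=1
69: 100111000111 → 1, fb=0
70: 001110001110 → 0, fb=1
71: 011100011101 → 0, fb=1
72: 111000111011 → 1, fb=1
73: 110001110111 → 1, fb=1
74: 100011101111 → 1, fb=1
75: 000111011111 → 0, fb=1
76: 001110111111 → 0, fb=0
77: 011101111110 → 0, fb=0
78: 111011111100 → 1, fb=0
79: 110111111000 → 1, fb=0
80: 101111110000 → 1, fb=1
81: 011111100001 → 0, fb=1
82: 111111000011 → 1, fb=1
83: 111110000111 → 1, fb=1
84: 111100001111 → 1, fb=0
85: 111000011110 → 1, fb=0
86: 110000111100 → 1, fb=1
87: 100001111001 → 1, fb=0
88: 000011110010 → 0, fb=0
89: 000111100100 → 0, fb=0
90: 001111001000 → 0, fb=1
91: 011110010001 → 0, fb=0
92: 111100100010 → 1, fb=1
93: 111001000101 → 1, fb=0
94: 110010001010 → 1, fb=1
95: 100100010101 → 1, fb=1
96: 001000101011 → 0, fb=1
97: 010001010111 → 0, fb=1
98: 100010101111 → 1, fb=1
99: 000101011111 → 0, fb=0
100: 001010111110 → 0, fb=0
101: 010101111100 → 0, fb=0
102: 101011111000 → 1, fb=1
103: 010111110001 → 0, fb=1
104: 101111100011 → 1, fb=1
105: 011111000111 → 0, fb=0
106: 111110001110 → 1, fb=1
107: 111100011101 → 1, fb=0
108: 111000111010 → 1, fb=1
109: 110001110101 → 1, fb=1
110: 100011101011 → 1, fb=1
111: 000111010111 → 0, fb=1
112: 001110101111 → 0, fb=0
113: 011101011110 → 0, fb=1
114: 111010111101 → 1, fb=0
115: 110101111010 → 1, fb=1
116: 101011110101 → 1, fb=1
117: 010111101011 → 0, fb=1
118: 101111010111 → 1, fb=0
119: 011110101110 → 0, fb=1
120: 111101011101 → 1, fb=0
121: 111010111010 → 1, fb=0
122: 110101110100 → 1, fb=1
123: 101011101001 → 1, fb=1
124: 010111010011 → 0, fb=0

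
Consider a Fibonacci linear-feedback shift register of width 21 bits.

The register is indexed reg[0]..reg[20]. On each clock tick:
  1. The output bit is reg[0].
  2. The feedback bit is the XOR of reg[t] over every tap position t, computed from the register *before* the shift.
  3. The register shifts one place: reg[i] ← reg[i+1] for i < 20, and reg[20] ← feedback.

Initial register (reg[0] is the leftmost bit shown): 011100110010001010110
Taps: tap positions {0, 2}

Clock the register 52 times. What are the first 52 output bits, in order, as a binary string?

tick  register→output (feedback)
  0  011100110010001010110→0 (1)
  1  111001100100010101101→1 (0)
  2  110011001000101011010→1 (1)
  3  100110010001010110101→1 (1)
  4  001100100010101101011→0 (1)
  5  011001000101011010111→0 (1)
  6  110010001010110101111→1 (1)
  7  100100010101101011111→1 (1)
  8  001000101011010111111→0 (1)
  9  010001010110101111111→0 (0)
 10  100010101101011111110→1 (1)
 11  000101011010111111101→0 (0)
 12  001010110101111111010→0 (1)
 13  010101101011111110101→0 (0)
 14  101011010111111101010→1 (0)
 15  010110101111111010100→0 (0)
 16  101101011111110101000→1 (0)
 17  011010111111101010000→0 (1)
 18  110101111111010100001→1 (1)
 19  101011111110101000011→1 (0)
 20  010111111101010000110→0 (0)
 21  101111111010100001100→1 (0)
 22  011111110101000011000→0 (1)
 23  111111101010000110001→1 (0)
 24  111111010100001100010→1 (0)
 25  111110101000011000100→1 (0)
 26  111101010000110001000→1 (0)
 27  111010100001100010000→1 (0)
 28  110101000011000100000→1 (1)
 29  101010000110001000001→1 (0)
 30  010100001100010000010→0 (0)
 31  101000011000100000100→1 (0)
 32  010000110001000001000→0 (0)
 33  100001100010000010000→1 (1)
 34  000011000100000100001→0 (0)
 35  000110001000001000010→0 (0)
 36  001100010000010000100→0 (1)
 37  011000100000100001001→0 (1)
 38  110001000001000010011→1 (1)
 39  100010000010000100111→1 (1)
 40  000100000100001001111→0 (0)
 41  001000001000010011110→0 (1)
 42  010000010000100111101→0 (0)
 43  100000100001001111010→1 (1)
 44  000001000010011110101→0 (0)
 45  000010000100111101010→0 (0)
 46  000100001001111010100→0 (0)
 47  001000010011110101000→0 (1)
 48  010000100111101010001→0 (0)
 49  100001001111010100010→1 (1)
 50  000010011110101000101→0 (0)
 51  000100111101010001010→0 (0)

0111001100100010101101011111110101000011000100000100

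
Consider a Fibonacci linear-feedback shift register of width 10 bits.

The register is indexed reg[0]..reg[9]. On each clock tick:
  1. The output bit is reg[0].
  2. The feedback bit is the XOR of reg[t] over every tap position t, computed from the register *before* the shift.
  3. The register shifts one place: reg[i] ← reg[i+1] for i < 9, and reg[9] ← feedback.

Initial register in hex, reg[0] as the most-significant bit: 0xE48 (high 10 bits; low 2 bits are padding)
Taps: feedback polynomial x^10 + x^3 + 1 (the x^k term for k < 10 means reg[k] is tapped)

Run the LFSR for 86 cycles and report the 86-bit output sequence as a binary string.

step | reg (before) | out | fb
   0 | 1110010010 | 1 | 1
   1 | 1100100101 | 1 | 1
   2 | 1001001011 | 1 | 0
   3 | 0010010110 | 0 | 0
   4 | 0100101100 | 0 | 0
   5 | 1001011000 | 1 | 0
   6 | 0010110000 | 0 | 0
   7 | 0101100000 | 0 | 1
   8 | 1011000001 | 1 | 0
   9 | 0110000010 | 0 | 0
  10 | 1100000100 | 1 | 1
  11 | 1000001001 | 1 | 1
  12 | 0000010011 | 0 | 0
  13 | 0000100110 | 0 | 0
  14 | 0001001100 | 0 | 1
  15 | 0010011001 | 0 | 0
  16 | 0100110010 | 0 | 0
  17 | 1001100100 | 1 | 0
  18 | 0011001000 | 0 | 1
  19 | 0110010001 | 0 | 0
  20 | 1100100010 | 1 | 1
  21 | 1001000101 | 1 | 0
  22 | 0010001010 | 0 | 0
  23 | 0100010100 | 0 | 0
  24 | 1000101000 | 1 | 1
  25 | 0001010001 | 0 | 1
  26 | 0010100011 | 0 | 0
  27 | 0101000110 | 0 | 1
  28 | 1010001101 | 1 | 1
  29 | 0100011011 | 0 | 0
  30 | 1000110110 | 1 | 1
  31 | 0001101101 | 0 | 1
  32 | 0011011011 | 0 | 1
  33 | 0110110111 | 0 | 0
  34 | 1101101110 | 1 | 0
  35 | 1011011100 | 1 | 0
  36 | 0110111000 | 0 | 0
  37 | 1101110000 | 1 | 0
  38 | 1011100000 | 1 | 0
  39 | 0111000000 | 0 | 1
  40 | 1110000001 | 1 | 1
  41 | 1100000011 | 1 | 1
  42 | 1000000111 | 1 | 1
  43 | 0000001111 | 0 | 0
  44 | 0000011110 | 0 | 0
  45 | 0000111100 | 0 | 0
  46 | 0001111000 | 0 | 1
  47 | 0011110001 | 0 | 1
  48 | 0111100011 | 0 | 1
  49 | 1111000111 | 1 | 0
  50 | 1110001110 | 1 | 1
  51 | 1100011101 | 1 | 1
  52 | 1000111011 | 1 | 1
  53 | 0001110111 | 0 | 1
  54 | 0011101111 | 0 | 1
  55 | 0111011111 | 0 | 1
  56 | 1110111111 | 1 | 1
  57 | 1101111111 | 1 | 0
  58 | 1011111110 | 1 | 0
  59 | 0111111100 | 0 | 1
  60 | 1111111001 | 1 | 0
  61 | 1111110010 | 1 | 0
  62 | 1111100100 | 1 | 0
  63 | 1111001000 | 1 | 0
  64 | 1110010000 | 1 | 1
  65 | 1100100001 | 1 | 1
  66 | 1001000011 | 1 | 0
  67 | 0010000110 | 0 | 0
  68 | 0100001100 | 0 | 0
  69 | 1000011000 | 1 | 1
  70 | 0000110001 | 0 | 0
  71 | 0001100010 | 0 | 1
  72 | 0011000101 | 0 | 1
  73 | 0110001011 | 0 | 0
  74 | 1100010110 | 1 | 1
  75 | 1000101101 | 1 | 1
  76 | 0001011011 | 0 | 1
  77 | 0010110111 | 0 | 0
  78 | 0101101110 | 0 | 1
  79 | 1011011101 | 1 | 0
  80 | 0110111010 | 0 | 0
  81 | 1101110100 | 1 | 0
  82 | 1011101000 | 1 | 0
  83 | 0111010000 | 0 | 1
  84 | 1110100001 | 1 | 1
  85 | 1101000011 | 1 | 0

11100100101100000100110010001010001101101110000001111000111011111110010000110001011011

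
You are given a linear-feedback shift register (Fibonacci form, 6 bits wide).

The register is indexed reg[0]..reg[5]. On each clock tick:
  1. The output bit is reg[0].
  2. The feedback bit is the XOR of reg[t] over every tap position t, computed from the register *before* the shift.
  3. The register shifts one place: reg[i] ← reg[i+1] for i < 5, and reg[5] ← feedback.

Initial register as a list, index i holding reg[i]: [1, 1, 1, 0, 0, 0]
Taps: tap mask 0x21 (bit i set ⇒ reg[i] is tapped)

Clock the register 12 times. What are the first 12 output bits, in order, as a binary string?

step | reg (before) | out | fb
   0 | 111000 | 1 | 1
   1 | 110001 | 1 | 0
   2 | 100010 | 1 | 1
   3 | 000101 | 0 | 1
   4 | 001011 | 0 | 1
   5 | 010111 | 0 | 1
   6 | 101111 | 1 | 0
   7 | 011110 | 0 | 0
   8 | 111100 | 1 | 1
   9 | 111001 | 1 | 0
  10 | 110010 | 1 | 1
  11 | 100101 | 1 | 0

111000101111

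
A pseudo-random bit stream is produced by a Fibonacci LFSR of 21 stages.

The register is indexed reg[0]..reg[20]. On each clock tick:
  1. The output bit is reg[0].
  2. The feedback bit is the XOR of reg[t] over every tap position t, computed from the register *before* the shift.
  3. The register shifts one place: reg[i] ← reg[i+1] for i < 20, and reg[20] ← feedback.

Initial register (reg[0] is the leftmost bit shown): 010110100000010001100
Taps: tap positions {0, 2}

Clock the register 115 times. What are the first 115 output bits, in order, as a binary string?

tick  register→output (feedback)
  0  010110100000010001100→0 (0)
  1  101101000000100011000→1 (0)
  2  011010000001000110000→0 (1)
  3  110100000010001100001→1 (1)
  4  101000000100011000011→1 (0)
  5  010000001000110000110→0 (0)
  6  100000010001100001100→1 (1)
  7  000000100011000011001→0 (0)
  8  000001000110000110010→0 (0)
  9  000010001100001100100→0 (0)
 10  000100011000011001000→0 (0)
 11  001000110000110010000→0 (1)
 12  010001100001100100001→0 (0)
 13  100011000011001000010→1 (1)
 14  000110000110010000101→0 (0)
 15  001100001100100001010→0 (1)
 16  011000011001000010101→0 (1)
 17  110000110010000101011→1 (1)
 18  100001100100001010111→1 (1)
 19  000011001000010101111→0 (0)
 20  000110010000101011110→0 (0)
 21  001100100001010111100→0 (1)
 22  011001000010101111001→0 (1)
 23  110010000101011110011→1 (1)
 24  100100001010111100111→1 (1)
 25  001000010101111001111→0 (1)
 26  010000101011110011111→0 (0)
 27  100001010111100111110→1 (1)
 28  000010101111001111101→0 (0)
 29  000101011110011111010→0 (0)
 30  001010111100111110100→0 (1)
 31  010101111001111101001→0 (0)
 32  101011110011111010010→1 (0)
 33  010111100111110100100→0 (0)
 34  101111001111101001000→1 (0)
 35  011110011111010010000→0 (1)
 36  111100111110100100001→1 (0)
 37  111001111101001000010→1 (0)
 38  110011111010010000100→1 (1)
 39  100111110100100001001→1 (1)
 40  001111101001000010011→0 (1)
 41  011111010010000100111→0 (1)
 42  111110100100001001111→1 (0)
 43  111101001000010011110→1 (0)
 44  111010010000100111100→1 (0)
 45  110100100001001111000→1 (1)
 46  101001000010011110001→1 (0)
 47  010010000100111100010→0 (0)
 48  100100001001111000100→1 (1)
 49  001000010011110001001→0 (1)
 50  010000100111100010011→0 (0)
 51  100001001111000100110→1 (1)
 52  000010011110001001101→0 (0)
 53  000100111100010011010→0 (0)
 54  001001111000100110100→0 (1)
 55  010011110001001101001→0 (0)
 56  100111100010011010010→1 (1)
 57  001111000100110100101→0 (1)
 58  011110001001101001011→0 (1)
 59  111100010011010010111→1 (0)
 60  111000100110100101110→1 (0)
 61  110001001101001011100→1 (1)
 62  100010011010010111001→1 (1)
 63  000100110100101110011→0 (0)
 64  001001101001011100110→0 (1)
 65  010011010010111001101→0 (0)
 66  100110100101110011010→1 (1)
 67  001101001011100110101→0 (1)
 68  011010010111001101011→0 (1)
 69  110100101110011010111→1 (1)
 70  101001011100110101111→1 (0)
 71  010010111001101011110→0 (0)
 72  100101110011010111100→1 (1)
 73  001011100110101111001→0 (1)
 74  010111001101011110011→0 (0)
 75  101110011010111100110→1 (0)
 76  011100110101111001100→0 (1)
 77  111001101011110011001→1 (0)
 78  110011010111100110010→1 (1)
 79  100110101111001100101→1 (1)
 80  001101011110011001011→0 (1)
 81  011010111100110010111→0 (1)
 82  110101111001100101111→1 (1)
 83  101011110011001011111→1 (0)
 84  010111100110010111110→0 (0)
 85  101111001100101111100→1 (0)
 86  011110011001011111000→0 (1)
 87  111100110010111110001→1 (0)
 88  111001100101111100010→1 (0)
 89  110011001011111000100→1 (1)
 90  100110010111110001001→1 (1)
 91  001100101111100010011→0 (1)
 92  011001011111000100111→0 (1)
 93  110010111110001001111→1 (1)
 94  100101111100010011111→1 (1)
 95  001011111000100111111→0 (1)
 96  010111110001001111111→0 (0)
 97  101111100010011111110→1 (0)
 98  011111000100111111100→0 (1)
 99  111110001001111111001→1 (0)
100  111100010011111110010→1 (0)
101  111000100111111100100→1 (0)
102  110001001111111001000→1 (1)
103  100010011111110010001→1 (1)
104  000100111111100100011→0 (0)
105  001001111111001000110→0 (1)
106  010011111110010001101→0 (0)
107  100111111100100011010→1 (1)
108  001111111001000110101→0 (1)
109  011111110010001101011→0 (1)
110  111111100100011010111→1 (0)
111  111111001000110101110→1 (0)
112  111110010001101011100→1 (0)
113  111100100011010111000→1 (0)
114  111001000110101110000→1 (0)

0101101000000100011000011001000010101111001111101001000010011110001001101001011100110101111001100101111100010011111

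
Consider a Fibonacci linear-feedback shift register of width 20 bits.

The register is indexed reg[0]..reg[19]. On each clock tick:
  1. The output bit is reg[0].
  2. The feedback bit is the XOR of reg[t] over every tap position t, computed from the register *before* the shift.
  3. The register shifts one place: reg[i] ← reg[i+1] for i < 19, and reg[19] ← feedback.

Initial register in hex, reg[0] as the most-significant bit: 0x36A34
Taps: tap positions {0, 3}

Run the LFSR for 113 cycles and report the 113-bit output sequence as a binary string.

step | reg (before) | out | fb
   0 | 00110110101000110100 | 0 | 1
   1 | 01101101010001101001 | 0 | 0
   2 | 11011010100011010010 | 1 | 0
   3 | 10110101000110100100 | 1 | 0
   4 | 01101010001101001000 | 0 | 0
   5 | 11010100011010010000 | 1 | 0
   6 | 10101000110100100000 | 1 | 1
   7 | 01010001101001000001 | 0 | 1
   8 | 10100011010010000011 | 1 | 1
   9 | 01000110100100000111 | 0 | 0
  10 | 10001101001000001110 | 1 | 1
  11 | 00011010010000011101 | 0 | 1
  12 | 00110100100000111011 | 0 | 1
  13 | 01101001000001110111 | 0 | 0
  14 | 11010010000011101110 | 1 | 0
  15 | 10100100000111011100 | 1 | 1
  16 | 01001000001110111001 | 0 | 0
  17 | 10010000011101110010 | 1 | 0
  18 | 00100000111011100100 | 0 | 0
  19 | 01000001110111001000 | 0 | 0
  20 | 10000011101110010000 | 1 | 1
  21 | 00000111011100100001 | 0 | 0
  22 | 00001110111001000010 | 0 | 0
  23 | 00011101110010000100 | 0 | 1
  24 | 00111011100100001001 | 0 | 1
  25 | 01110111001000010011 | 0 | 1
  26 | 11101110010000100111 | 1 | 1
  27 | 11011100100001001111 | 1 | 0
  28 | 10111001000010011110 | 1 | 0
  29 | 01110010000100111100 | 0 | 1
  30 | 11100100001001111001 | 1 | 1
  31 | 11001000010011110011 | 1 | 1
  32 | 10010000100111100111 | 1 | 0
  33 | 00100001001111001110 | 0 | 0
  34 | 01000010011110011100 | 0 | 0
  35 | 10000100111100111000 | 1 | 1
  36 | 00001001111001110001 | 0 | 0
  37 | 00010011110011100010 | 0 | 1
  38 | 00100111100111000101 | 0 | 0
  39 | 01001111001110001010 | 0 | 0
  40 | 10011110011100010100 | 1 | 0
  41 | 00111100111000101000 | 0 | 1
  42 | 01111001110001010001 | 0 | 1
  43 | 11110011100010100011 | 1 | 0
  44 | 11100111000101000110 | 1 | 1
  45 | 11001110001010001101 | 1 | 1
  46 | 10011100010100011011 | 1 | 0
  47 | 00111000101000110110 | 0 | 1
  48 | 01110001010001101101 | 0 | 1
  49 | 11100010100011011011 | 1 | 1
  50 | 11000101000110110111 | 1 | 1
  51 | 10001010001101101111 | 1 | 1
  52 | 00010100011011011111 | 0 | 1
  53 | 00101000110110111111 | 0 | 0
  54 | 01010001101101111110 | 0 | 1
  55 | 10100011011011111101 | 1 | 1
  56 | 01000110110111111011 | 0 | 0
  57 | 10001101101111110110 | 1 | 1
  58 | 00011011011111101101 | 0 | 1
  59 | 00110110111111011011 | 0 | 1
  60 | 01101101111110110111 | 0 | 0
  61 | 11011011111101101110 | 1 | 0
  62 | 10110111111011011100 | 1 | 0
  63 | 01101111110110111000 | 0 | 0
  64 | 11011111101101110000 | 1 | 0
  65 | 10111111011011100000 | 1 | 0
  66 | 01111110110111000000 | 0 | 1
  67 | 11111101101110000001 | 1 | 0
  68 | 11111011011100000010 | 1 | 0
  69 | 11110110111000000100 | 1 | 0
  70 | 11101101110000001000 | 1 | 1
  71 | 11011011100000010001 | 1 | 0
  72 | 10110111000000100010 | 1 | 0
  73 | 01101110000001000100 | 0 | 0
  74 | 11011100000010001000 | 1 | 0
  75 | 10111000000100010000 | 1 | 0
  76 | 01110000001000100000 | 0 | 1
  77 | 11100000010001000001 | 1 | 1
  78 | 11000000100010000011 | 1 | 1
  79 | 10000001000100000111 | 1 | 1
  80 | 00000010001000001111 | 0 | 0
  81 | 00000100010000011110 | 0 | 0
  82 | 00001000100000111100 | 0 | 0
  83 | 00010001000001111000 | 0 | 1
  84 | 00100010000011110001 | 0 | 0
  85 | 01000100000111100010 | 0 | 0
  86 | 10001000001111000100 | 1 | 1
  87 | 00010000011110001001 | 0 | 1
  88 | 00100000111100010011 | 0 | 0
  89 | 01000001111000100110 | 0 | 0
  90 | 10000011110001001100 | 1 | 1
  91 | 00000111100010011001 | 0 | 0
  92 | 00001111000100110010 | 0 | 0
  93 | 00011110001001100100 | 0 | 1
  94 | 00111100010011001001 | 0 | 1
  95 | 01111000100110010011 | 0 | 1
  96 | 11110001001100100111 | 1 | 0
  97 | 11100010011001001110 | 1 | 1
  98 | 11000100110010011101 | 1 | 1
  99 | 10001001100100111011 | 1 | 1
 100 | 00010011001001110111 | 0 | 1
 101 | 00100110010011101111 | 0 | 0
 102 | 01001100100111011110 | 0 | 0
 103 | 10011001001110111100 | 1 | 0
 104 | 00110010011101111000 | 0 | 1
 105 | 01100100111011110001 | 0 | 0
 106 | 11001001110111100010 | 1 | 1
 107 | 10010011101111000101 | 1 | 0
 108 | 00100111011110001010 | 0 | 0
 109 | 01001110111100010100 | 0 | 0
 110 | 10011101111000101000 | 1 | 0
 111 | 00111011110001010000 | 0 | 1
 112 | 01110111100010100001 | 0 | 1

00110110101000110100100000111011100100001001111001110001010001101101111110110111000000100010000011110001001100100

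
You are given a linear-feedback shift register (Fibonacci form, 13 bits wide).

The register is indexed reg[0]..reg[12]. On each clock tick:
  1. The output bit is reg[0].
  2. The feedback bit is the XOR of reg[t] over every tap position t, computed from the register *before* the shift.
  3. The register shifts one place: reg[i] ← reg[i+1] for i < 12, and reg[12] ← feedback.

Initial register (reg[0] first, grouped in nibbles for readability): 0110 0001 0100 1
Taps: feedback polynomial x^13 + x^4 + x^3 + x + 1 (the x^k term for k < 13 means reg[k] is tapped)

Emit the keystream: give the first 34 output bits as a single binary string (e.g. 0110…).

0110000101001101111010110011111010

step | reg (before) | out | fb
   0 | 0110000101001 | 0 | 1
   1 | 1100001010011 | 1 | 0
   2 | 1000010100110 | 1 | 1
   3 | 0000101001101 | 0 | 1
   4 | 0001010011011 | 0 | 1
   5 | 0010100110111 | 0 | 1
   6 | 0101001101111 | 0 | 0
   7 | 1010011011110 | 1 | 1
   8 | 0100110111101 | 0 | 0
   9 | 1001101111010 | 1 | 1
  10 | 0011011110101 | 0 | 1
  11 | 0110111101011 | 0 | 0
  12 | 1101111010110 | 1 | 0
  13 | 1011110101100 | 1 | 1
  14 | 0111101011001 | 0 | 1
  15 | 1111010110011 | 1 | 1
  16 | 1110101100111 | 1 | 1
  17 | 1101011001111 | 1 | 1
  18 | 1010110011111 | 1 | 0
  19 | 0101100111110 | 0 | 1
  20 | 1011001111101 | 1 | 0
  21 | 0110011111010 | 0 | 1
  22 | 1100111110101 | 1 | 1
  23 | 1001111101011 | 1 | 1
  24 | 0011111010111 | 0 | 0
  25 | 0111110101110 | 0 | 1
  26 | 1111101011101 | 1 | 0
  27 | 1111010111010 | 1 | 1
  28 | 1110101110101 | 1 | 1
  29 | 1101011101011 | 1 | 1
  30 | 1010111010111 | 1 | 0
  31 | 0101110101110 | 0 | 1
  32 | 1011101011101 | 1 | 1
  33 | 0111010111011 | 0 | 0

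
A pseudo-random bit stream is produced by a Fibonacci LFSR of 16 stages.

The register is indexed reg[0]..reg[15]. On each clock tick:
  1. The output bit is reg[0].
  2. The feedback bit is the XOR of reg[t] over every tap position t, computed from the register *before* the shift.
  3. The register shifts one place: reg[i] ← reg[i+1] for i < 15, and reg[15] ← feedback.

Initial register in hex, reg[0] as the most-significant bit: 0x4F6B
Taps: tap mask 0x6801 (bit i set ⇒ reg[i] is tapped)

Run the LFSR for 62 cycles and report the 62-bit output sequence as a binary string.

tick  register→output (feedback)
  0  0100111101101011→0 (1)
  1  1001111011010111→1 (0)
  2  0011110110101110→0 (0)
  3  0111101101011100→0 (0)
  4  1111011010111000→1 (0)
  5  1110110101110000→1 (0)
  6  1101101011100000→1 (1)
  7  1011010111000001→1 (1)
  8  0110101110000011→0 (1)
  9  1101011100000111→1 (1)
 10  1010111000001111→1 (1)
 11  0101110000011111→0 (1)
 12  1011100000111111→1 (0)
 13  0111000001111110→0 (1)
 14  1110000011111101→1 (1)
 15  1100000111111011→1 (1)
 16  1000001111110111→1 (0)
 17  0000011111101110→0 (0)
 18  0000111111011100→0 (0)
 19  0001111110111000→0 (1)
 20  0011111101110001→0 (1)
 21  0111111011100011→0 (1)
 22  1111110111000111→1 (1)
 23  1111101110001111→1 (1)
 24  1111011100011111→1 (0)
 25  1110111000111110→1 (0)
 26  1101110001111100→1 (1)
 27  1011100011111001→1 (0)
 28  0111000111110010→0 (0)
 29  1110001111100100→1 (0)
 30  1100011111001000→1 (1)
 31  1000111110010001→1 (0)
 32  0001111100100010→0 (1)
 33  0011111001000101→0 (1)
 34  0111110010001011→0 (1)
 35  1111100100010111→1 (0)
 36  1111001000101110→1 (1)
 37  1110010001011101→1 (1)
 38  1100100010111011→1 (1)
 39  1001000101110111→1 (0)
 40  0010001011101110→0 (0)
 41  0100010111011100→0 (0)
 42  1000101110111000→1 (0)
 43  0001011101110000→0 (1)
 44  0010111011100001→0 (0)
 45  0101110111000010→0 (1)
 46  1011101110000101→1 (0)
 47  0111011100001010→0 (1)
 48  1110111000010101→1 (1)
 49  1101110000101011→1 (0)
 50  1011100001010110→1 (0)
 51  0111000010101100→0 (1)
 52  1110000101011001→1 (0)
 53  1100001010110010→1 (1)
 54  1000010101100101→1 (0)
 55  0000101011001010→0 (1)
 56  0001010110010101→0 (0)
 57  0010101100101010→0 (1)
 58  0101011001010101→0 (0)
 59  1010110010101010→1 (0)
 60  0101100101010100→0 (0)
 61  1011001010101000→1 (1)

01001111011010111000001111110111000111110010001011101110000101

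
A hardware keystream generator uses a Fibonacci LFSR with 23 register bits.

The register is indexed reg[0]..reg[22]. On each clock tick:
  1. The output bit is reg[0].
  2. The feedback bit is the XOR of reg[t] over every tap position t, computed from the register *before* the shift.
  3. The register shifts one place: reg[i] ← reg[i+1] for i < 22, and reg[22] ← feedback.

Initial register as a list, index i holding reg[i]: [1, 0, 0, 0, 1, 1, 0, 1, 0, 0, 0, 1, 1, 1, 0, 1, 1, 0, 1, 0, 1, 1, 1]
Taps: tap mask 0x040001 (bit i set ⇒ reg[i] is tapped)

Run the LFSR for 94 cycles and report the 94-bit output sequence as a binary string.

k : reg_k → out_k, fb_k
0: 10001101000111011010111 → 1, fb=0
1: 00011010001110110101110 → 0, fb=0
2: 00110100011101101011100 → 0, fb=1
3: 01101000111011010111001 → 0, fb=1
4: 11010001110110101110011 → 1, fb=0
5: 10100011101101011100110 → 1, fb=1
6: 01000111011010111001101 → 0, fb=0
7: 10001110110101110011010 → 1, fb=0
8: 00011101101011100110100 → 0, fb=1
9: 00111011010111001101001 → 0, fb=0
10: 01110110101110011010010 → 0, fb=1
11: 11101101011100110100101 → 1, fb=1
12: 11011010111001101001011 → 1, fb=1
13: 10110101110011010010111 → 1, fb=0
14: 01101011100110100101110 → 0, fb=0
15: 11010111001101001011100 → 1, fb=0
16: 10101110011010010111000 → 1, fb=0
17: 01011100110100101110000 → 0, fb=1
18: 10111001101001011100001 → 1, fb=1
19: 01110011010010111000011 → 0, fb=0
20: 11100110100101110000110 → 1, fb=1
21: 11001101001011100001101 → 1, fb=1
22: 10011010010111000011011 → 1, fb=0
23: 00110100101110000110110 → 0, fb=1
24: 01101001011100001101101 → 0, fb=0
25: 11010010111000011011010 → 1, fb=0
26: 10100101110000110110100 → 1, fb=0
27: 01001011100001101101000 → 0, fb=0
28: 10010111000011011010000 → 1, fb=0
29: 00101110000110110100000 → 0, fb=0
30: 01011100001101101000000 → 0, fb=0
31: 10111000011011010000000 → 1, fb=1
32: 01110000110110100000001 → 0, fb=0
33: 11100001101101000000010 → 1, fb=1
34: 11000011011010000000101 → 1, fb=1
35: 10000110110100000001011 → 1, fb=1
36: 00001101101000000010111 → 0, fb=1
37: 00011011010000000101111 → 0, fb=0
38: 00110110100000001011110 → 0, fb=1
39: 01101101000000010111101 → 0, fb=1
40: 11011010000000101111011 → 1, fb=0
41: 10110100000001011110110 → 1, fb=0
42: 01101000000010111101100 → 0, fb=0
43: 11010000000101111011000 → 1, fb=0
44: 10100000001011110110000 → 1, fb=0
45: 01000000010111101100000 → 0, fb=0
46: 10000000101111011000000 → 1, fb=1
47: 00000001011110110000001 → 0, fb=0
48: 00000010111101100000010 → 0, fb=0
49: 00000101111011000000100 → 0, fb=0
50: 00001011110110000001000 → 0, fb=0
51: 00010111101100000010000 → 0, fb=1
52: 00101111011000000100001 → 0, fb=0
53: 01011110110000001000010 → 0, fb=0
54: 10111101100000010000100 → 1, fb=1
55: 01111011000000100001001 → 0, fb=0
56: 11110110000001000010010 → 1, fb=0
57: 11101100000010000100100 → 1, fb=1
58: 11011000000100001001001 → 1, fb=1
59: 10110000001000010010011 → 1, fb=0
60: 01100000010000100100110 → 0, fb=0
61: 11000000100001001001100 → 1, fb=1
62: 10000001000010010011001 → 1, fb=0
63: 00000010000100100110010 → 0, fb=1
64: 00000100001001001100101 → 0, fb=0
65: 00001000010010011001010 → 0, fb=0
66: 00010000100100110010100 → 0, fb=1
67: 00100001001001100101001 → 0, fb=0
68: 01000010010011001010010 → 0, fb=1
69: 10000100100110010100101 → 1, fb=1
70: 00001001001100101001011 → 0, fb=0
71: 00010010011001010010110 → 0, fb=1
72: 00100100110010100101101 → 0, fb=0
73: 01001001100101001011010 → 0, fb=1
74: 10010011001010010110101 → 1, fb=0
75: 00100110010100101101010 → 0, fb=0
76: 01001100101001011010100 → 0, fb=1
77: 10011001010010110101001 → 1, fb=1
78: 00110010100101101010011 → 0, fb=1
79: 01100101001011010100111 → 0, fb=0
80: 11001010010110101001110 → 1, fb=1
81: 10010100101101010011101 → 1, fb=0
82: 00101001011010100111010 → 0, fb=1
83: 01010010110101001110101 → 0, fb=1
84: 10100101101010011101011 → 1, fb=1
85: 01001011010100111010111 → 0, fb=1
86: 10010110101001110101111 → 1, fb=1
87: 00101101010011101011111 → 0, fb=1
88: 01011010100111010111111 → 0, fb=1
89: 10110101001110101111111 → 1, fb=0
90: 01101010011101011111110 → 0, fb=1
91: 11010100111010111111101 → 1, fb=0
92: 10101001110101111111010 → 1, fb=0
93: 01010011101011111110100 → 0, fb=1

1000110100011101101011100110100101110000110110100000001011110110000001000010010011001010010110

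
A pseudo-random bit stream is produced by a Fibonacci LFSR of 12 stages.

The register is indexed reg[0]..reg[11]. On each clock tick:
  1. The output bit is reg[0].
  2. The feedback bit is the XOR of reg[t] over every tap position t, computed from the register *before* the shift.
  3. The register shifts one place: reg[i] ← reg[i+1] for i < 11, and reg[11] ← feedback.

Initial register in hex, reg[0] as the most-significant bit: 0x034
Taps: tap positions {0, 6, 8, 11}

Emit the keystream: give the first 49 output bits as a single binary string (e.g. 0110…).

k : reg_k → out_k, fb_k
0: 000000110100 → 0, fb=1
1: 000001101001 → 0, fb=1
2: 000011010011 → 0, fb=1
3: 000110100111 → 0, fb=0
4: 001101001110 → 0, fb=1
5: 011010011101 → 0, fb=0
6: 110100111010 → 1, fb=1
7: 101001110101 → 1, fb=1
8: 010011101011 → 0, fb=1
9: 100111010111 → 1, fb=0
10: 001110101110 → 0, fb=0
11: 011101011100 → 0, fb=1
12: 111010111001 → 1, fb=0
13: 110101110010 → 1, fb=0
14: 101011100100 → 1, fb=0
15: 010111001000 → 0, fb=1
16: 101110010001 → 1, fb=0
17: 011100100010 → 0, fb=1
18: 111001000101 → 1, fb=0
19: 110010001010 → 1, fb=0
20: 100100010100 → 1, fb=1
21: 001000101001 → 0, fb=1
22: 010001010011 → 0, fb=1
23: 100010100111 → 1, fb=1
24: 000101001111 → 0, fb=0
25: 001010011110 → 0, fb=1
26: 010100111101 → 0, fb=1
27: 101001111011 → 1, fb=0
28: 010011110110 → 0, fb=1
29: 100111101101 → 1, fb=0
30: 001111011010 → 0, fb=1
31: 011110110101 → 0, fb=0
32: 111101101010 → 1, fb=1
33: 111011010101 → 1, fb=0
34: 110110101010 → 1, fb=1
35: 101101010101 → 1, fb=0
36: 011010101010 → 0, fb=0
37: 110101010100 → 1, fb=1
38: 101010101001 → 1, fb=0
39: 010101010010 → 0, fb=0
40: 101010100100 → 1, fb=0
41: 010101001000 → 0, fb=1
42: 101010010001 → 1, fb=0
43: 010100100010 → 0, fb=1
44: 101001000101 → 1, fb=0
45: 010010001010 → 0, fb=1
46: 100100010101 → 1, fb=0
47: 001000101010 → 0, fb=0
48: 010001010100 → 0, fb=0

0000001101001110101110010001010011110110101010100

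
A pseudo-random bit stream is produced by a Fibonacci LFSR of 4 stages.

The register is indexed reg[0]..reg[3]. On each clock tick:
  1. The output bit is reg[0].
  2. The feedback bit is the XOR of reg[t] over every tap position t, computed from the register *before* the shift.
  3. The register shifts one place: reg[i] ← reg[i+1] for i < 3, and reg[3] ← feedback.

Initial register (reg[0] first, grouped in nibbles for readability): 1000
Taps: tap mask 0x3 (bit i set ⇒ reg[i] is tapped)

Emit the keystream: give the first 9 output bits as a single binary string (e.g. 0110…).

100010011

step | reg (before) | out | fb
   0 | 1000 | 1 | 1
   1 | 0001 | 0 | 0
   2 | 0010 | 0 | 0
   3 | 0100 | 0 | 1
   4 | 1001 | 1 | 1
   5 | 0011 | 0 | 0
   6 | 0110 | 0 | 1
   7 | 1101 | 1 | 0
   8 | 1010 | 1 | 1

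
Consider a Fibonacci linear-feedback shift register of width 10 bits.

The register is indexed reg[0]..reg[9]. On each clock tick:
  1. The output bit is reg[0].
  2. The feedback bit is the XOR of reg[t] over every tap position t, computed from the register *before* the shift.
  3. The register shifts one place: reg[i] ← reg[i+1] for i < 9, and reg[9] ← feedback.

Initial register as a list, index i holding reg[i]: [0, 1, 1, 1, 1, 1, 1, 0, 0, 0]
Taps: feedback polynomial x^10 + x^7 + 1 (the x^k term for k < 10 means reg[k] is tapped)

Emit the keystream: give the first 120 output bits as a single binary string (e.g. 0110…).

011111100001110000000111111111100011100010011101100101011101111010100011110100101010000010111111110101010101111010000111

k : reg_k → out_k, fb_k
0: 0111111000 → 0, fb=0
1: 1111110000 → 1, fb=1
2: 1111100001 → 1, fb=1
3: 1111000011 → 1, fb=1
4: 1110000111 → 1, fb=0
5: 1100001110 → 1, fb=0
6: 1000011100 → 1, fb=0
7: 0000111000 → 0, fb=0
8: 0001110000 → 0, fb=0
9: 0011100000 → 0, fb=0
10: 0111000000 → 0, fb=0
11: 1110000000 → 1, fb=1
12: 1100000001 → 1, fb=1
13: 1000000011 → 1, fb=1
14: 0000000111 → 0, fb=1
15: 0000001111 → 0, fb=1
16: 0000011111 → 0, fb=1
17: 0000111111 → 0, fb=1
18: 0001111111 → 0, fb=1
19: 0011111111 → 0, fb=1
20: 0111111111 → 0, fb=1
21: 1111111111 → 1, fb=0
22: 1111111110 → 1, fb=0
23: 1111111100 → 1, fb=0
24: 1111111000 → 1, fb=1
25: 1111110001 → 1, fb=1
26: 1111100011 → 1, fb=1
27: 1111000111 → 1, fb=0
28: 1110001110 → 1, fb=0
29: 1100011100 → 1, fb=0
30: 1000111000 → 1, fb=1
31: 0001110001 → 0, fb=0
32: 0011100010 → 0, fb=0
33: 0111000100 → 0, fb=1
34: 1110001001 → 1, fb=1
35: 1100010011 → 1, fb=1
36: 1000100111 → 1, fb=0
37: 0001001110 → 0, fb=1
38: 0010011101 → 0, fb=1
39: 0100111011 → 0, fb=0
40: 1001110110 → 1, fb=0
41: 0011101100 → 0, fb=1
42: 0111011001 → 0, fb=0
43: 1110110010 → 1, fb=1
44: 1101100101 → 1, fb=0
45: 1011001010 → 1, fb=1
46: 0110010101 → 0, fb=1
47: 1100101011 → 1, fb=1
48: 1001010111 → 1, fb=0
49: 0010101110 → 0, fb=1
50: 0101011101 → 0, fb=1
51: 1010111011 → 1, fb=1
52: 0101110111 → 0, fb=1
53: 1011101111 → 1, fb=0
54: 0111011110 → 0, fb=1
55: 1110111101 → 1, fb=0
56: 1101111010 → 1, fb=1
57: 1011110101 → 1, fb=0
58: 0111101010 → 0, fb=0
59: 1111010100 → 1, fb=0
60: 1110101000 → 1, fb=1
61: 1101010001 → 1, fb=1
62: 1010100011 → 1, fb=1
63: 0101000111 → 0, fb=1
64: 1010001111 → 1, fb=0
65: 0100011110 → 0, fb=1
66: 1000111101 → 1, fb=0
67: 0001111010 → 0, fb=0
68: 0011110100 → 0, fb=1
69: 0111101001 → 0, fb=0
70: 1111010010 → 1, fb=1
71: 1110100101 → 1, fb=0
72: 1101001010 → 1, fb=1
73: 1010010101 → 1, fb=0
74: 0100101010 → 0, fb=0
75: 1001010100 → 1, fb=0
76: 0010101000 → 0, fb=0
77: 0101010000 → 0, fb=0
78: 1010100000 → 1, fb=1
79: 0101000001 → 0, fb=0
80: 1010000010 → 1, fb=1
81: 0100000101 → 0, fb=1
82: 1000001011 → 1, fb=1
83: 0000010111 → 0, fb=1
84: 0000101111 → 0, fb=1
85: 0001011111 → 0, fb=1
86: 0010111111 → 0, fb=1
87: 0101111111 → 0, fb=1
88: 1011111111 → 1, fb=0
89: 0111111110 → 0, fb=1
90: 1111111101 → 1, fb=0
91: 1111111010 → 1, fb=1
92: 1111110101 → 1, fb=0
93: 1111101010 → 1, fb=1
94: 1111010101 → 1, fb=0
95: 1110101010 → 1, fb=1
96: 1101010101 → 1, fb=0
97: 1010101010 → 1, fb=1
98: 0101010101 → 0, fb=1
99: 1010101011 → 1, fb=1
100: 0101010111 → 0, fb=1
101: 1010101111 → 1, fb=0
102: 0101011110 → 0, fb=1
103: 1010111101 → 1, fb=0
104: 0101111010 → 0, fb=0
105: 1011110100 → 1, fb=0
106: 0111101000 → 0, fb=0
107: 1111010000 → 1, fb=1
108: 1110100001 → 1, fb=1
109: 1101000011 → 1, fb=1
110: 1010000111 → 1, fb=0
111: 0100001110 → 0, fb=1
112: 1000011101 → 1, fb=0
113: 0000111010 → 0, fb=0
114: 0001110100 → 0, fb=1
115: 0011101001 → 0, fb=0
116: 0111010010 → 0, fb=0
117: 1110100100 → 1, fb=0
118: 1101001000 → 1, fb=1
119: 1010010001 → 1, fb=1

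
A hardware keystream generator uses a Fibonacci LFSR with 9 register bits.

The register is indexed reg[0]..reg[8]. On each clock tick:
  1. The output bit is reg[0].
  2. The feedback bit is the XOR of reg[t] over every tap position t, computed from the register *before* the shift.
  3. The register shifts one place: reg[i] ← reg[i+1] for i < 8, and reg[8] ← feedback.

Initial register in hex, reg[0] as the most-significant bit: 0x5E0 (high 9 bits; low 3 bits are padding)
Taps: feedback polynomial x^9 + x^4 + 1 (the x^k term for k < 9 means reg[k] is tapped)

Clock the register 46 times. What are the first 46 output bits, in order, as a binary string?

0101111001011101110000001110011101001001111010

step | reg (before) | out | fb
   0 | 010111100 | 0 | 1
   1 | 101111001 | 1 | 0
   2 | 011110010 | 0 | 1
   3 | 111100101 | 1 | 1
   4 | 111001011 | 1 | 1
   5 | 110010111 | 1 | 0
   6 | 100101110 | 1 | 1
   7 | 001011101 | 0 | 1
   8 | 010111011 | 0 | 1
   9 | 101110111 | 1 | 0
  10 | 011101110 | 0 | 0
  11 | 111011100 | 1 | 0
  12 | 110111000 | 1 | 0
  13 | 101110000 | 1 | 0
  14 | 011100000 | 0 | 0
  15 | 111000000 | 1 | 1
  16 | 110000001 | 1 | 1
  17 | 100000011 | 1 | 1
  18 | 000000111 | 0 | 0
  19 | 000001110 | 0 | 0
  20 | 000011100 | 0 | 1
  21 | 000111001 | 0 | 1
  22 | 001110011 | 0 | 1
  23 | 011100111 | 0 | 0
  24 | 111001110 | 1 | 1
  25 | 110011101 | 1 | 0
  26 | 100111010 | 1 | 0
  27 | 001110100 | 0 | 1
  28 | 011101001 | 0 | 0
  29 | 111010010 | 1 | 0
  30 | 110100100 | 1 | 1
  31 | 101001001 | 1 | 1
  32 | 010010011 | 0 | 1
  33 | 100100111 | 1 | 1
  34 | 001001111 | 0 | 0
  35 | 010011110 | 0 | 1
  36 | 100111101 | 1 | 0
  37 | 001111010 | 0 | 1
  38 | 011110101 | 0 | 1
  39 | 111101011 | 1 | 1
  40 | 111010111 | 1 | 0
  41 | 110101110 | 1 | 1
  42 | 101011101 | 1 | 0
  43 | 010111010 | 0 | 1
  44 | 101110101 | 1 | 0
  45 | 011101010 | 0 | 0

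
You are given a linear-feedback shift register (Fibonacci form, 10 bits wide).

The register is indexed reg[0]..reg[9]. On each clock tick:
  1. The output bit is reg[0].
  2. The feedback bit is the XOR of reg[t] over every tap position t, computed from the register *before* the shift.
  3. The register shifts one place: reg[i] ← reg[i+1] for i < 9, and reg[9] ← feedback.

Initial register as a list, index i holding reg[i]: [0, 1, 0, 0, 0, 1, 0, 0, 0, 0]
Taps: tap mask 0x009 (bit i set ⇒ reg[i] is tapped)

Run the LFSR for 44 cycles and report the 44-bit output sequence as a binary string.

01000100000110010011010000100101010000111101

k : reg_k → out_k, fb_k
0: 0100010000 → 0, fb=0
1: 1000100000 → 1, fb=1
2: 0001000001 → 0, fb=1
3: 0010000011 → 0, fb=0
4: 0100000110 → 0, fb=0
5: 1000001100 → 1, fb=1
6: 0000011001 → 0, fb=0
7: 0000110010 → 0, fb=0
8: 0001100100 → 0, fb=1
9: 0011001001 → 0, fb=1
10: 0110010011 → 0, fb=0
11: 1100100110 → 1, fb=1
12: 1001001101 → 1, fb=0
13: 0010011010 → 0, fb=0
14: 0100110100 → 0, fb=0
15: 1001101000 → 1, fb=0
16: 0011010000 → 0, fb=1
17: 0110100001 → 0, fb=0
18: 1101000010 → 1, fb=0
19: 1010000100 → 1, fb=1
20: 0100001001 → 0, fb=0
21: 1000010010 → 1, fb=1
22: 0000100101 → 0, fb=0
23: 0001001010 → 0, fb=1
24: 0010010101 → 0, fb=0
25: 0100101010 → 0, fb=0
26: 1001010100 → 1, fb=0
27: 0010101000 → 0, fb=0
28: 0101010000 → 0, fb=1
29: 1010100001 → 1, fb=1
30: 0101000011 → 0, fb=1
31: 1010000111 → 1, fb=1
32: 0100001111 → 0, fb=0
33: 1000011110 → 1, fb=1
34: 0000111101 → 0, fb=0
35: 0001111010 → 0, fb=1
36: 0011110101 → 0, fb=1
37: 0111101011 → 0, fb=1
38: 1111010111 → 1, fb=0
39: 1110101110 → 1, fb=1
40: 1101011101 → 1, fb=0
41: 1010111010 → 1, fb=1
42: 0101110101 → 0, fb=1
43: 1011101011 → 1, fb=0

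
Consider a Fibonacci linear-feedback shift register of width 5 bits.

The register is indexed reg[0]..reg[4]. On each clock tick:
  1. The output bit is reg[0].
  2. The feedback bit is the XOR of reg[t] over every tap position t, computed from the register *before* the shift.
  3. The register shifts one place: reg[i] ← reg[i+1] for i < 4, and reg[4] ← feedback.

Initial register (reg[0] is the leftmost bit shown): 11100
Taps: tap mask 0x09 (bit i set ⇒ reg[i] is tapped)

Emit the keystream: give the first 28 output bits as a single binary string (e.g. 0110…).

tick  register→output (feedback)
  0  11100→1 (1)
  1  11001→1 (1)
  2  10011→1 (0)
  3  00110→0 (1)
  4  01101→0 (0)
  5  11010→1 (0)
  6  10100→1 (1)
  7  01001→0 (0)
  8  10010→1 (0)
  9  00100→0 (0)
 10  01000→0 (0)
 11  10000→1 (1)
 12  00001→0 (0)
 13  00010→0 (1)
 14  00101→0 (0)
 15  01010→0 (1)
 16  10101→1 (1)
 17  01011→0 (1)
 18  10111→1 (0)
 19  01110→0 (1)
 20  11101→1 (1)
 21  11011→1 (0)
 22  10110→1 (0)
 23  01100→0 (0)
 24  11000→1 (1)
 25  10001→1 (1)
 26  00011→0 (1)
 27  00111→0 (1)

1110011010010000101011101100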